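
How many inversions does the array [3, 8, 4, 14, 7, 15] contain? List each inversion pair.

Finding inversions in [3, 8, 4, 14, 7, 15]:

(1, 2): arr[1]=8 > arr[2]=4
(1, 4): arr[1]=8 > arr[4]=7
(3, 4): arr[3]=14 > arr[4]=7

Total inversions: 3

The array has 3 inversion(s): (1,2), (1,4), (3,4). Each pair (i,j) satisfies i < j and arr[i] > arr[j].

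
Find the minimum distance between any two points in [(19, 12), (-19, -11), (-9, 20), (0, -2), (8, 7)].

Computing all pairwise distances among 5 points:

d((19, 12), (-19, -11)) = 44.4185
d((19, 12), (-9, 20)) = 29.1204
d((19, 12), (0, -2)) = 23.6008
d((19, 12), (8, 7)) = 12.083
d((-19, -11), (-9, 20)) = 32.573
d((-19, -11), (0, -2)) = 21.0238
d((-19, -11), (8, 7)) = 32.45
d((-9, 20), (0, -2)) = 23.7697
d((-9, 20), (8, 7)) = 21.4009
d((0, -2), (8, 7)) = 12.0416 <-- minimum

Closest pair: (0, -2) and (8, 7) with distance 12.0416

The closest pair is (0, -2) and (8, 7) with Euclidean distance 12.0416. For 5 points, brute-force pairwise comparison is shown above. For large n, the divide-and-conquer algorithm (sort by x, recurse on halves, check the dividing strip) achieves O(n log n).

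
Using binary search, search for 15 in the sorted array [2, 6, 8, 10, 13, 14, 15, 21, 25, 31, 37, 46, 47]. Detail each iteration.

Binary search for 15 in [2, 6, 8, 10, 13, 14, 15, 21, 25, 31, 37, 46, 47]:

lo=0, hi=12, mid=6, arr[mid]=15 -> Found target at index 6!

Binary search finds 15 at index 6 after 1 comparisons. The search repeatedly halves the search space by comparing with the middle element.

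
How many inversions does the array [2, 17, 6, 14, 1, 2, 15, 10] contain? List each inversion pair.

Finding inversions in [2, 17, 6, 14, 1, 2, 15, 10]:

(0, 4): arr[0]=2 > arr[4]=1
(1, 2): arr[1]=17 > arr[2]=6
(1, 3): arr[1]=17 > arr[3]=14
(1, 4): arr[1]=17 > arr[4]=1
(1, 5): arr[1]=17 > arr[5]=2
(1, 6): arr[1]=17 > arr[6]=15
(1, 7): arr[1]=17 > arr[7]=10
(2, 4): arr[2]=6 > arr[4]=1
(2, 5): arr[2]=6 > arr[5]=2
(3, 4): arr[3]=14 > arr[4]=1
(3, 5): arr[3]=14 > arr[5]=2
(3, 7): arr[3]=14 > arr[7]=10
(6, 7): arr[6]=15 > arr[7]=10

Total inversions: 13

The array has 13 inversion(s): (0,4), (1,2), (1,3), (1,4), (1,5), (1,6), (1,7), (2,4), (2,5), (3,4), (3,5), (3,7), (6,7). Each pair (i,j) satisfies i < j and arr[i] > arr[j].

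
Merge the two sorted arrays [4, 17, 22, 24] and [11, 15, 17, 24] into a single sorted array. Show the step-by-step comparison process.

Merging process:

Compare 4 vs 11: take 4 from left. Merged: [4]
Compare 17 vs 11: take 11 from right. Merged: [4, 11]
Compare 17 vs 15: take 15 from right. Merged: [4, 11, 15]
Compare 17 vs 17: take 17 from left. Merged: [4, 11, 15, 17]
Compare 22 vs 17: take 17 from right. Merged: [4, 11, 15, 17, 17]
Compare 22 vs 24: take 22 from left. Merged: [4, 11, 15, 17, 17, 22]
Compare 24 vs 24: take 24 from left. Merged: [4, 11, 15, 17, 17, 22, 24]
Append remaining from right: [24]. Merged: [4, 11, 15, 17, 17, 22, 24, 24]

Final merged array: [4, 11, 15, 17, 17, 22, 24, 24]
Total comparisons: 7

The merged array is [4, 11, 15, 17, 17, 22, 24, 24], requiring 7 comparisons. The merge step runs in O(n) time where n is the total number of elements.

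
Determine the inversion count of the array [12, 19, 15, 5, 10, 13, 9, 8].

Finding inversions in [12, 19, 15, 5, 10, 13, 9, 8]:

(0, 3): arr[0]=12 > arr[3]=5
(0, 4): arr[0]=12 > arr[4]=10
(0, 6): arr[0]=12 > arr[6]=9
(0, 7): arr[0]=12 > arr[7]=8
(1, 2): arr[1]=19 > arr[2]=15
(1, 3): arr[1]=19 > arr[3]=5
(1, 4): arr[1]=19 > arr[4]=10
(1, 5): arr[1]=19 > arr[5]=13
(1, 6): arr[1]=19 > arr[6]=9
(1, 7): arr[1]=19 > arr[7]=8
(2, 3): arr[2]=15 > arr[3]=5
(2, 4): arr[2]=15 > arr[4]=10
(2, 5): arr[2]=15 > arr[5]=13
(2, 6): arr[2]=15 > arr[6]=9
(2, 7): arr[2]=15 > arr[7]=8
(4, 6): arr[4]=10 > arr[6]=9
(4, 7): arr[4]=10 > arr[7]=8
(5, 6): arr[5]=13 > arr[6]=9
(5, 7): arr[5]=13 > arr[7]=8
(6, 7): arr[6]=9 > arr[7]=8

Total inversions: 20

The array has 20 inversion(s): (0,3), (0,4), (0,6), (0,7), (1,2), (1,3), (1,4), (1,5), (1,6), (1,7), (2,3), (2,4), (2,5), (2,6), (2,7), (4,6), (4,7), (5,6), (5,7), (6,7). Each pair (i,j) satisfies i < j and arr[i] > arr[j].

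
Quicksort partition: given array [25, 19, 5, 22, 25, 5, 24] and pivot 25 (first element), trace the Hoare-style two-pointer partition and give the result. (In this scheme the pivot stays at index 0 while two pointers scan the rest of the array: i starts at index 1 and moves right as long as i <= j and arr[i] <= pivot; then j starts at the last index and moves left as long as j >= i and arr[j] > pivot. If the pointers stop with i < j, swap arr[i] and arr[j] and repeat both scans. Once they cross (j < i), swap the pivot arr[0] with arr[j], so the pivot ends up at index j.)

Hoare-style two-pointer partition with pivot = 25:

Initial array: [25, 19, 5, 22, 25, 5, 24]

Pointers start at i = 1, j = 6.
i ends at 7, j ends at 6: the pointers have crossed (j < i), so scanning stops.

Swap pivot arr[0] with arr[6] to place pivot at position 6: [24, 19, 5, 22, 25, 5, 25]
Pivot position: 6

After partitioning with pivot 25, the array becomes [24, 19, 5, 22, 25, 5, 25]. The pivot is placed at index 6. All elements to the left of the pivot are <= 25, and all elements to the right are > 25.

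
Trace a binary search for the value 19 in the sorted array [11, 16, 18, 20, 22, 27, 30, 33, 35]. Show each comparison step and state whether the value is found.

Binary search for 19 in [11, 16, 18, 20, 22, 27, 30, 33, 35]:

lo=0, hi=8, mid=4, arr[mid]=22 -> 22 > 19, search left half
lo=0, hi=3, mid=1, arr[mid]=16 -> 16 < 19, search right half
lo=2, hi=3, mid=2, arr[mid]=18 -> 18 < 19, search right half
lo=3, hi=3, mid=3, arr[mid]=20 -> 20 > 19, search left half
lo=3 > hi=2, target 19 not found

Binary search determines that 19 is not in the array after 4 comparisons. The search space was exhausted without finding the target.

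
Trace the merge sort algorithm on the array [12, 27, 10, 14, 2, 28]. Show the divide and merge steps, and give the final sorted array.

Merge sort trace:

Split: [12, 27, 10, 14, 2, 28] -> [12, 27, 10] and [14, 2, 28]
  Split: [12, 27, 10] -> [12] and [27, 10]
    Split: [27, 10] -> [27] and [10]
    Merge: [27] + [10] -> [10, 27]
  Merge: [12] + [10, 27] -> [10, 12, 27]
  Split: [14, 2, 28] -> [14] and [2, 28]
    Split: [2, 28] -> [2] and [28]
    Merge: [2] + [28] -> [2, 28]
  Merge: [14] + [2, 28] -> [2, 14, 28]
Merge: [10, 12, 27] + [2, 14, 28] -> [2, 10, 12, 14, 27, 28]

Final sorted array: [2, 10, 12, 14, 27, 28]

The merge sort proceeds by recursively splitting the array and merging sorted halves.
After all merges, the sorted array is [2, 10, 12, 14, 27, 28].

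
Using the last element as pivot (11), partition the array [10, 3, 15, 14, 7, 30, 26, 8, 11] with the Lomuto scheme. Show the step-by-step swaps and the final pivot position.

Lomuto partition with pivot = 11:

Initial array: [10, 3, 15, 14, 7, 30, 26, 8, 11]

arr[0]=10 <= 11: swap with position 0, array becomes [10, 3, 15, 14, 7, 30, 26, 8, 11]
arr[1]=3 <= 11: swap with position 1, array becomes [10, 3, 15, 14, 7, 30, 26, 8, 11]
arr[2]=15 > 11: no swap
arr[3]=14 > 11: no swap
arr[4]=7 <= 11: swap with position 2, array becomes [10, 3, 7, 14, 15, 30, 26, 8, 11]
arr[5]=30 > 11: no swap
arr[6]=26 > 11: no swap
arr[7]=8 <= 11: swap with position 3, array becomes [10, 3, 7, 8, 15, 30, 26, 14, 11]

Place pivot at position 4: [10, 3, 7, 8, 11, 30, 26, 14, 15]
Pivot position: 4

After partitioning with pivot 11, the array becomes [10, 3, 7, 8, 11, 30, 26, 14, 15]. The pivot is placed at index 4. All elements to the left of the pivot are <= 11, and all elements to the right are > 11.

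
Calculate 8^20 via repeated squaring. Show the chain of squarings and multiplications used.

Computing 8^20 by squaring (build up from 8^1; each line after the first costs one multiplication):

8^1 = 8
8^2 = (8^1)^2 = 8^2 = 64
8^4 = (8^2)^2 = 64^2 = 4096
8^5 = 8 * 8^4 = 8 * 4096 = 32768
8^10 = (8^5)^2 = 32768^2 = 1073741824
8^20 = (8^10)^2 = 1073741824^2 = 1152921504606846976

Result: 1152921504606846976
Multiplications needed: 5 (5 lines after 8^1)

8^20 = 1152921504606846976. Using exponentiation by squaring, this requires 5 multiplications. The key idea: if the exponent is even, square the half-power; if odd, multiply by the base once.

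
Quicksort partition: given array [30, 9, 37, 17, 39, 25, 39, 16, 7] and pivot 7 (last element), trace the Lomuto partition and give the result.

Lomuto partition with pivot = 7:

Initial array: [30, 9, 37, 17, 39, 25, 39, 16, 7]

arr[0]=30 > 7: no swap
arr[1]=9 > 7: no swap
arr[2]=37 > 7: no swap
arr[3]=17 > 7: no swap
arr[4]=39 > 7: no swap
arr[5]=25 > 7: no swap
arr[6]=39 > 7: no swap
arr[7]=16 > 7: no swap

Place pivot at position 0: [7, 9, 37, 17, 39, 25, 39, 16, 30]
Pivot position: 0

After partitioning with pivot 7, the array becomes [7, 9, 37, 17, 39, 25, 39, 16, 30]. The pivot is placed at index 0. All elements to the left of the pivot are <= 7, and all elements to the right are > 7.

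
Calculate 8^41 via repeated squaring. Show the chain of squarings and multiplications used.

Computing 8^41 by squaring (build up from 8^1; each line after the first costs one multiplication):

8^1 = 8
8^2 = (8^1)^2 = 8^2 = 64
8^4 = (8^2)^2 = 64^2 = 4096
8^5 = 8 * 8^4 = 8 * 4096 = 32768
8^10 = (8^5)^2 = 32768^2 = 1073741824
8^20 = (8^10)^2 = 1073741824^2 = 1152921504606846976
8^40 = (8^20)^2 = 1152921504606846976^2 = 1329227995784915872903807060280344576
8^41 = 8 * 8^40 = 8 * 1329227995784915872903807060280344576 = 10633823966279326983230456482242756608

Result: 10633823966279326983230456482242756608
Multiplications needed: 7 (7 lines after 8^1)

8^41 = 10633823966279326983230456482242756608. Using exponentiation by squaring, this requires 7 multiplications. The key idea: if the exponent is even, square the half-power; if odd, multiply by the base once.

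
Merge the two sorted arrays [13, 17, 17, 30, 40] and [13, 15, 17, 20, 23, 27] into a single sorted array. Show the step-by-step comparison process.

Merging process:

Compare 13 vs 13: take 13 from left. Merged: [13]
Compare 17 vs 13: take 13 from right. Merged: [13, 13]
Compare 17 vs 15: take 15 from right. Merged: [13, 13, 15]
Compare 17 vs 17: take 17 from left. Merged: [13, 13, 15, 17]
Compare 17 vs 17: take 17 from left. Merged: [13, 13, 15, 17, 17]
Compare 30 vs 17: take 17 from right. Merged: [13, 13, 15, 17, 17, 17]
Compare 30 vs 20: take 20 from right. Merged: [13, 13, 15, 17, 17, 17, 20]
Compare 30 vs 23: take 23 from right. Merged: [13, 13, 15, 17, 17, 17, 20, 23]
Compare 30 vs 27: take 27 from right. Merged: [13, 13, 15, 17, 17, 17, 20, 23, 27]
Append remaining from left: [30, 40]. Merged: [13, 13, 15, 17, 17, 17, 20, 23, 27, 30, 40]

Final merged array: [13, 13, 15, 17, 17, 17, 20, 23, 27, 30, 40]
Total comparisons: 9

The merged array is [13, 13, 15, 17, 17, 17, 20, 23, 27, 30, 40], requiring 9 comparisons. The merge step runs in O(n) time where n is the total number of elements.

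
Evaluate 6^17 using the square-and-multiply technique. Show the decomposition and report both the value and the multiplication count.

Computing 6^17 by squaring (build up from 6^1; each line after the first costs one multiplication):

6^1 = 6
6^2 = (6^1)^2 = 6^2 = 36
6^4 = (6^2)^2 = 36^2 = 1296
6^8 = (6^4)^2 = 1296^2 = 1679616
6^16 = (6^8)^2 = 1679616^2 = 2821109907456
6^17 = 6 * 6^16 = 6 * 2821109907456 = 16926659444736

Result: 16926659444736
Multiplications needed: 5 (5 lines after 6^1)

6^17 = 16926659444736. Using exponentiation by squaring, this requires 5 multiplications. The key idea: if the exponent is even, square the half-power; if odd, multiply by the base once.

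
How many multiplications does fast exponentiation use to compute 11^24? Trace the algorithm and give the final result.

Computing 11^24 by squaring (build up from 11^1; each line after the first costs one multiplication):

11^1 = 11
11^2 = (11^1)^2 = 11^2 = 121
11^3 = 11 * 11^2 = 11 * 121 = 1331
11^6 = (11^3)^2 = 1331^2 = 1771561
11^12 = (11^6)^2 = 1771561^2 = 3138428376721
11^24 = (11^12)^2 = 3138428376721^2 = 9849732675807611094711841

Result: 9849732675807611094711841
Multiplications needed: 5 (5 lines after 11^1)

11^24 = 9849732675807611094711841. Using exponentiation by squaring, this requires 5 multiplications. The key idea: if the exponent is even, square the half-power; if odd, multiply by the base once.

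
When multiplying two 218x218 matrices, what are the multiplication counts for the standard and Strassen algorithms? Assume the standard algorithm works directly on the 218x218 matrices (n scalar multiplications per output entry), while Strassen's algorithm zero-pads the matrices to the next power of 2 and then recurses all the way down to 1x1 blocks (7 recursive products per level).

Matrix multiplication for 218x218 matrices:

Strassen's algorithm requires power-of-2 dimensions. Pad 218x218 to 256x256 (next power of 2).

Standard algorithm: 218^3 = 10360232 multiplications
Strassen's algorithm: 7^(log2(256)) = 7^8 = 5764801 multiplications
Savings: 10360232 - 5764801 = 4595431 multiplications

Standard: 10360232 multiplications (218^3). Strassen: 5764801 multiplications (7^8, after padding to 256x256). Strassen reduces 8 recursive multiplications to 7 at each level.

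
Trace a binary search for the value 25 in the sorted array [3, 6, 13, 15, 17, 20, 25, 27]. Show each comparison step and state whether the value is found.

Binary search for 25 in [3, 6, 13, 15, 17, 20, 25, 27]:

lo=0, hi=7, mid=3, arr[mid]=15 -> 15 < 25, search right half
lo=4, hi=7, mid=5, arr[mid]=20 -> 20 < 25, search right half
lo=6, hi=7, mid=6, arr[mid]=25 -> Found target at index 6!

Binary search finds 25 at index 6 after 3 comparisons. The search repeatedly halves the search space by comparing with the middle element.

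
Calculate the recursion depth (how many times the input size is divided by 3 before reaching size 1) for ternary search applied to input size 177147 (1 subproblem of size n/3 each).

For divide and conquer with division factor 3:

Problem sizes at each level:
Level 0: 177147
Level 1: 59049
Level 2: 19683
Level 3: 6561
Level 4: 2187
Level 5: 729
Level 6: 243
Level 7: 81
Level 8: 27
Level 9: 9
Level 10: 3
Level 11: 1

The root is level 0 and the size-1 base case is level 11 (the tree spans levels 0 through 11, i.e. 12 levels counting the root), so the depth is the number of divisions: log_3(177147) = 11

The recursion tree depth is log_3(177147) = 11. At each level, the problem size is divided by 3, so it takes 11 divisions to reduce to a base case of size 1. The algorithm makes 1 recursive call at each level.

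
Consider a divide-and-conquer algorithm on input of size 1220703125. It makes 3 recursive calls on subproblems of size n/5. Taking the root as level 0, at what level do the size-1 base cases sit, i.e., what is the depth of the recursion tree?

For divide and conquer with division factor 5:

Problem sizes at each level:
Level 0: 1220703125
Level 1: 244140625
Level 2: 48828125
Level 3: 9765625
Level 4: 1953125
Level 5: 390625
Level 6: 78125
Level 7: 15625
Level 8: 3125
Level 9: 625
Level 10: 125
Level 11: 25
Level 12: 5
Level 13: 1

The root is level 0 and the size-1 base case is level 13 (the tree spans levels 0 through 13, i.e. 14 levels counting the root), so the depth is the number of divisions: log_5(1220703125) = 13

The recursion tree depth is log_5(1220703125) = 13. At each level, the problem size is divided by 5, so it takes 13 divisions to reduce to a base case of size 1. The algorithm makes 3 recursive calls at each level.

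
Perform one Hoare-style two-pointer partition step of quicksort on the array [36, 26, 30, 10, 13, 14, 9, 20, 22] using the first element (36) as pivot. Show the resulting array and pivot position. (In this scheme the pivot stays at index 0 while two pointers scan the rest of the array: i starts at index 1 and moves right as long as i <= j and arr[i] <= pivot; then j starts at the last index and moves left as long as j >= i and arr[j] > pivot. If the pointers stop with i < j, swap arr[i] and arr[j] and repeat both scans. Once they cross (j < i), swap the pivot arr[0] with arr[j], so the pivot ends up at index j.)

Hoare-style two-pointer partition with pivot = 36:

Initial array: [36, 26, 30, 10, 13, 14, 9, 20, 22]

Pointers start at i = 1, j = 8.
i ends at 9, j ends at 8: the pointers have crossed (j < i), so scanning stops.

Swap pivot arr[0] with arr[8] to place pivot at position 8: [22, 26, 30, 10, 13, 14, 9, 20, 36]
Pivot position: 8

After partitioning with pivot 36, the array becomes [22, 26, 30, 10, 13, 14, 9, 20, 36]. The pivot is placed at index 8. All elements to the left of the pivot are <= 36, and all elements to the right are > 36.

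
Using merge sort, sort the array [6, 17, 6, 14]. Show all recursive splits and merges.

Merge sort trace:

Split: [6, 17, 6, 14] -> [6, 17] and [6, 14]
  Split: [6, 17] -> [6] and [17]
  Merge: [6] + [17] -> [6, 17]
  Split: [6, 14] -> [6] and [14]
  Merge: [6] + [14] -> [6, 14]
Merge: [6, 17] + [6, 14] -> [6, 6, 14, 17]

Final sorted array: [6, 6, 14, 17]

The merge sort proceeds by recursively splitting the array and merging sorted halves.
After all merges, the sorted array is [6, 6, 14, 17].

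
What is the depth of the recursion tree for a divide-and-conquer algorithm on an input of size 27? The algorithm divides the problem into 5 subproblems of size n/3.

For divide and conquer with division factor 3:

Problem sizes at each level:
Level 0: 27
Level 1: 9
Level 2: 3
Level 3: 1

The root is level 0 and the size-1 base case is level 3 (the tree spans levels 0 through 3, i.e. 4 levels counting the root), so the depth is the number of divisions: log_3(27) = 3

The recursion tree depth is log_3(27) = 3. At each level, the problem size is divided by 3, so it takes 3 divisions to reduce to a base case of size 1. The algorithm makes 5 recursive calls at each level.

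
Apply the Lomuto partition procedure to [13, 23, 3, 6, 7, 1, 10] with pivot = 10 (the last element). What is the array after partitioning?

Lomuto partition with pivot = 10:

Initial array: [13, 23, 3, 6, 7, 1, 10]

arr[0]=13 > 10: no swap
arr[1]=23 > 10: no swap
arr[2]=3 <= 10: swap with position 0, array becomes [3, 23, 13, 6, 7, 1, 10]
arr[3]=6 <= 10: swap with position 1, array becomes [3, 6, 13, 23, 7, 1, 10]
arr[4]=7 <= 10: swap with position 2, array becomes [3, 6, 7, 23, 13, 1, 10]
arr[5]=1 <= 10: swap with position 3, array becomes [3, 6, 7, 1, 13, 23, 10]

Place pivot at position 4: [3, 6, 7, 1, 10, 23, 13]
Pivot position: 4

After partitioning with pivot 10, the array becomes [3, 6, 7, 1, 10, 23, 13]. The pivot is placed at index 4. All elements to the left of the pivot are <= 10, and all elements to the right are > 10.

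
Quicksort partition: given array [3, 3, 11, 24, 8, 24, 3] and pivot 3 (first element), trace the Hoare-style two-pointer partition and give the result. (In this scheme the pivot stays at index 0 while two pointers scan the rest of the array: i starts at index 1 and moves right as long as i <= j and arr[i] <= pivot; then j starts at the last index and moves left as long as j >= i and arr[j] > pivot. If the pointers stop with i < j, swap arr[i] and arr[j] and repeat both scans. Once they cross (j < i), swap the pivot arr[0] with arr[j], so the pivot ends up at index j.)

Hoare-style two-pointer partition with pivot = 3:

Initial array: [3, 3, 11, 24, 8, 24, 3]

Pointers start at i = 1, j = 6.
i stops at index 2 (arr[2]=11 > 3), j stops at index 6 (arr[6]=3 <= 3): swap arr[2] and arr[6], array becomes [3, 3, 3, 24, 8, 24, 11]
i ends at 3, j ends at 2: the pointers have crossed (j < i), so scanning stops.

Swap pivot arr[0] with arr[2] to place pivot at position 2: [3, 3, 3, 24, 8, 24, 11]
Pivot position: 2

After partitioning with pivot 3, the array becomes [3, 3, 3, 24, 8, 24, 11]. The pivot is placed at index 2. All elements to the left of the pivot are <= 3, and all elements to the right are > 3.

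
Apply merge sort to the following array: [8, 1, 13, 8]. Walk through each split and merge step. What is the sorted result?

Merge sort trace:

Split: [8, 1, 13, 8] -> [8, 1] and [13, 8]
  Split: [8, 1] -> [8] and [1]
  Merge: [8] + [1] -> [1, 8]
  Split: [13, 8] -> [13] and [8]
  Merge: [13] + [8] -> [8, 13]
Merge: [1, 8] + [8, 13] -> [1, 8, 8, 13]

Final sorted array: [1, 8, 8, 13]

The merge sort proceeds by recursively splitting the array and merging sorted halves.
After all merges, the sorted array is [1, 8, 8, 13].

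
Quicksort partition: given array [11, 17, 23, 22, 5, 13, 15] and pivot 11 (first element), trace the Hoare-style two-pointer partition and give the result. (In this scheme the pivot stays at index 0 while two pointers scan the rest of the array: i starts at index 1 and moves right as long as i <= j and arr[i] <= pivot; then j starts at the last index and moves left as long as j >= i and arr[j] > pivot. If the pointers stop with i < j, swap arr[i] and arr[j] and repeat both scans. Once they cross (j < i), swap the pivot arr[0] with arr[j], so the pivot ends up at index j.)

Hoare-style two-pointer partition with pivot = 11:

Initial array: [11, 17, 23, 22, 5, 13, 15]

Pointers start at i = 1, j = 6.
i stops at index 1 (arr[1]=17 > 11), j stops at index 4 (arr[4]=5 <= 11): swap arr[1] and arr[4], array becomes [11, 5, 23, 22, 17, 13, 15]
i ends at 2, j ends at 1: the pointers have crossed (j < i), so scanning stops.

Swap pivot arr[0] with arr[1] to place pivot at position 1: [5, 11, 23, 22, 17, 13, 15]
Pivot position: 1

After partitioning with pivot 11, the array becomes [5, 11, 23, 22, 17, 13, 15]. The pivot is placed at index 1. All elements to the left of the pivot are <= 11, and all elements to the right are > 11.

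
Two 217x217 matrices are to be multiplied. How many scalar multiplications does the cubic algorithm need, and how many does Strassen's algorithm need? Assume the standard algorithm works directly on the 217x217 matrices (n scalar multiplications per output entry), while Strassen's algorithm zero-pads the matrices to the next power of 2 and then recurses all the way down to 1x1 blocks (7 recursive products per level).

Matrix multiplication for 217x217 matrices:

Strassen's algorithm requires power-of-2 dimensions. Pad 217x217 to 256x256 (next power of 2).

Standard algorithm: 217^3 = 10218313 multiplications
Strassen's algorithm: 7^(log2(256)) = 7^8 = 5764801 multiplications
Savings: 10218313 - 5764801 = 4453512 multiplications

Standard: 10218313 multiplications (217^3). Strassen: 5764801 multiplications (7^8, after padding to 256x256). Strassen reduces 8 recursive multiplications to 7 at each level.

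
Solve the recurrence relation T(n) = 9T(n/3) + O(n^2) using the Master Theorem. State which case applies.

Master Theorem for T(n) = 9T(n/3) + O(n^2):

a = 9, b = 3, c = 2
log_b(a) = log_3(9) = 2.0000

Case 2: c = 2 = log_3(9) = 2.0000
T(n) = O(n^2 log n) = O(n^2 log n)

For T(n) = 9T(n/3) + O(n^2): log_3(9) = 2.0000. This is Case 2 of the Master Theorem (c = log_b(a), equal work at all levels), giving O(n^2 log n).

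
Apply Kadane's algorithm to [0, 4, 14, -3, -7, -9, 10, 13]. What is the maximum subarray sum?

Using Kadane's algorithm on [0, 4, 14, -3, -7, -9, 10, 13]:

Scanning through the array:
Position 1 (value 4): max_ending_here = 4, max_so_far = 4
Position 2 (value 14): max_ending_here = 18, max_so_far = 18
Position 3 (value -3): max_ending_here = 15, max_so_far = 18
Position 4 (value -7): max_ending_here = 8, max_so_far = 18
Position 5 (value -9): max_ending_here = -1, max_so_far = 18
Position 6 (value 10): max_ending_here = 10, max_so_far = 18
Position 7 (value 13): max_ending_here = 23, max_so_far = 23

Maximum subarray: [10, 13]
Maximum sum: 23

The maximum subarray is [10, 13] with sum 23. This subarray runs from index 6 to index 7.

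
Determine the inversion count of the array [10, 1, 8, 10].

Finding inversions in [10, 1, 8, 10]:

(0, 1): arr[0]=10 > arr[1]=1
(0, 2): arr[0]=10 > arr[2]=8

Total inversions: 2

The array has 2 inversion(s): (0,1), (0,2). Each pair (i,j) satisfies i < j and arr[i] > arr[j].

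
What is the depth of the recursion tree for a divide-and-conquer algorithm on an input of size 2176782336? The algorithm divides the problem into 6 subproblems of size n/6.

For divide and conquer with division factor 6:

Problem sizes at each level:
Level 0: 2176782336
Level 1: 362797056
Level 2: 60466176
Level 3: 10077696
Level 4: 1679616
Level 5: 279936
Level 6: 46656
Level 7: 7776
Level 8: 1296
Level 9: 216
Level 10: 36
Level 11: 6
Level 12: 1

The root is level 0 and the size-1 base case is level 12 (the tree spans levels 0 through 12, i.e. 13 levels counting the root), so the depth is the number of divisions: log_6(2176782336) = 12

The recursion tree depth is log_6(2176782336) = 12. At each level, the problem size is divided by 6, so it takes 12 divisions to reduce to a base case of size 1. The algorithm makes 6 recursive calls at each level.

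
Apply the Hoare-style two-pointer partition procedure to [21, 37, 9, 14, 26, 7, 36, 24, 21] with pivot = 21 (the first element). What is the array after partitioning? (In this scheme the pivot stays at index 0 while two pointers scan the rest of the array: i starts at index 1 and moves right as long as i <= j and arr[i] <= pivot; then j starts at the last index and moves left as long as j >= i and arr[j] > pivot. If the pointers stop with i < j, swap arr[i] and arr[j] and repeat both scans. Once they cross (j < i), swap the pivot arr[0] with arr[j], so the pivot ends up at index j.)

Hoare-style two-pointer partition with pivot = 21:

Initial array: [21, 37, 9, 14, 26, 7, 36, 24, 21]

Pointers start at i = 1, j = 8.
i stops at index 1 (arr[1]=37 > 21), j stops at index 8 (arr[8]=21 <= 21): swap arr[1] and arr[8], array becomes [21, 21, 9, 14, 26, 7, 36, 24, 37]
i stops at index 4 (arr[4]=26 > 21), j stops at index 5 (arr[5]=7 <= 21): swap arr[4] and arr[5], array becomes [21, 21, 9, 14, 7, 26, 36, 24, 37]
i ends at 5, j ends at 4: the pointers have crossed (j < i), so scanning stops.

Swap pivot arr[0] with arr[4] to place pivot at position 4: [7, 21, 9, 14, 21, 26, 36, 24, 37]
Pivot position: 4

After partitioning with pivot 21, the array becomes [7, 21, 9, 14, 21, 26, 36, 24, 37]. The pivot is placed at index 4. All elements to the left of the pivot are <= 21, and all elements to the right are > 21.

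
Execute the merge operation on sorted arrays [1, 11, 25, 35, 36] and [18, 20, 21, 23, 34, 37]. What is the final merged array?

Merging process:

Compare 1 vs 18: take 1 from left. Merged: [1]
Compare 11 vs 18: take 11 from left. Merged: [1, 11]
Compare 25 vs 18: take 18 from right. Merged: [1, 11, 18]
Compare 25 vs 20: take 20 from right. Merged: [1, 11, 18, 20]
Compare 25 vs 21: take 21 from right. Merged: [1, 11, 18, 20, 21]
Compare 25 vs 23: take 23 from right. Merged: [1, 11, 18, 20, 21, 23]
Compare 25 vs 34: take 25 from left. Merged: [1, 11, 18, 20, 21, 23, 25]
Compare 35 vs 34: take 34 from right. Merged: [1, 11, 18, 20, 21, 23, 25, 34]
Compare 35 vs 37: take 35 from left. Merged: [1, 11, 18, 20, 21, 23, 25, 34, 35]
Compare 36 vs 37: take 36 from left. Merged: [1, 11, 18, 20, 21, 23, 25, 34, 35, 36]
Append remaining from right: [37]. Merged: [1, 11, 18, 20, 21, 23, 25, 34, 35, 36, 37]

Final merged array: [1, 11, 18, 20, 21, 23, 25, 34, 35, 36, 37]
Total comparisons: 10

The merged array is [1, 11, 18, 20, 21, 23, 25, 34, 35, 36, 37], requiring 10 comparisons. The merge step runs in O(n) time where n is the total number of elements.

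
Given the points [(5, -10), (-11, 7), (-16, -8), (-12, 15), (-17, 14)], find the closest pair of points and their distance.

Computing all pairwise distances among 5 points:

d((5, -10), (-11, 7)) = 23.3452
d((5, -10), (-16, -8)) = 21.095
d((5, -10), (-12, 15)) = 30.2324
d((5, -10), (-17, 14)) = 32.5576
d((-11, 7), (-16, -8)) = 15.8114
d((-11, 7), (-12, 15)) = 8.0623
d((-11, 7), (-17, 14)) = 9.2195
d((-16, -8), (-12, 15)) = 23.3452
d((-16, -8), (-17, 14)) = 22.0227
d((-12, 15), (-17, 14)) = 5.099 <-- minimum

Closest pair: (-12, 15) and (-17, 14) with distance 5.099

The closest pair is (-12, 15) and (-17, 14) with Euclidean distance 5.099. For 5 points, brute-force pairwise comparison is shown above. For large n, the divide-and-conquer algorithm (sort by x, recurse on halves, check the dividing strip) achieves O(n log n).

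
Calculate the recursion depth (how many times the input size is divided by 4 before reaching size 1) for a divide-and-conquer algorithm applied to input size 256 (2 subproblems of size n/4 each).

For divide and conquer with division factor 4:

Problem sizes at each level:
Level 0: 256
Level 1: 64
Level 2: 16
Level 3: 4
Level 4: 1

The root is level 0 and the size-1 base case is level 4 (the tree spans levels 0 through 4, i.e. 5 levels counting the root), so the depth is the number of divisions: log_4(256) = 4

The recursion tree depth is log_4(256) = 4. At each level, the problem size is divided by 4, so it takes 4 divisions to reduce to a base case of size 1. The algorithm makes 2 recursive calls at each level.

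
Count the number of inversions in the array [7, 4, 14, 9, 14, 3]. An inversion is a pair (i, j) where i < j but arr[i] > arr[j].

Finding inversions in [7, 4, 14, 9, 14, 3]:

(0, 1): arr[0]=7 > arr[1]=4
(0, 5): arr[0]=7 > arr[5]=3
(1, 5): arr[1]=4 > arr[5]=3
(2, 3): arr[2]=14 > arr[3]=9
(2, 5): arr[2]=14 > arr[5]=3
(3, 5): arr[3]=9 > arr[5]=3
(4, 5): arr[4]=14 > arr[5]=3

Total inversions: 7

The array has 7 inversion(s): (0,1), (0,5), (1,5), (2,3), (2,5), (3,5), (4,5). Each pair (i,j) satisfies i < j and arr[i] > arr[j].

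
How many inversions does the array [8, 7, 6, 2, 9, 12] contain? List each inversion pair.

Finding inversions in [8, 7, 6, 2, 9, 12]:

(0, 1): arr[0]=8 > arr[1]=7
(0, 2): arr[0]=8 > arr[2]=6
(0, 3): arr[0]=8 > arr[3]=2
(1, 2): arr[1]=7 > arr[2]=6
(1, 3): arr[1]=7 > arr[3]=2
(2, 3): arr[2]=6 > arr[3]=2

Total inversions: 6

The array has 6 inversion(s): (0,1), (0,2), (0,3), (1,2), (1,3), (2,3). Each pair (i,j) satisfies i < j and arr[i] > arr[j].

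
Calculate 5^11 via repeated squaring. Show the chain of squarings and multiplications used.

Computing 5^11 by squaring (build up from 5^1; each line after the first costs one multiplication):

5^1 = 5
5^2 = (5^1)^2 = 5^2 = 25
5^4 = (5^2)^2 = 25^2 = 625
5^5 = 5 * 5^4 = 5 * 625 = 3125
5^10 = (5^5)^2 = 3125^2 = 9765625
5^11 = 5 * 5^10 = 5 * 9765625 = 48828125

Result: 48828125
Multiplications needed: 5 (5 lines after 5^1)

5^11 = 48828125. Using exponentiation by squaring, this requires 5 multiplications. The key idea: if the exponent is even, square the half-power; if odd, multiply by the base once.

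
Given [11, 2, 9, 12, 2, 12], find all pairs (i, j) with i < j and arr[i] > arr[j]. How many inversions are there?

Finding inversions in [11, 2, 9, 12, 2, 12]:

(0, 1): arr[0]=11 > arr[1]=2
(0, 2): arr[0]=11 > arr[2]=9
(0, 4): arr[0]=11 > arr[4]=2
(2, 4): arr[2]=9 > arr[4]=2
(3, 4): arr[3]=12 > arr[4]=2

Total inversions: 5

The array has 5 inversion(s): (0,1), (0,2), (0,4), (2,4), (3,4). Each pair (i,j) satisfies i < j and arr[i] > arr[j].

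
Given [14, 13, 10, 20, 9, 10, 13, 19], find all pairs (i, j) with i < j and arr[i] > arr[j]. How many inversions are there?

Finding inversions in [14, 13, 10, 20, 9, 10, 13, 19]:

(0, 1): arr[0]=14 > arr[1]=13
(0, 2): arr[0]=14 > arr[2]=10
(0, 4): arr[0]=14 > arr[4]=9
(0, 5): arr[0]=14 > arr[5]=10
(0, 6): arr[0]=14 > arr[6]=13
(1, 2): arr[1]=13 > arr[2]=10
(1, 4): arr[1]=13 > arr[4]=9
(1, 5): arr[1]=13 > arr[5]=10
(2, 4): arr[2]=10 > arr[4]=9
(3, 4): arr[3]=20 > arr[4]=9
(3, 5): arr[3]=20 > arr[5]=10
(3, 6): arr[3]=20 > arr[6]=13
(3, 7): arr[3]=20 > arr[7]=19

Total inversions: 13

The array has 13 inversion(s): (0,1), (0,2), (0,4), (0,5), (0,6), (1,2), (1,4), (1,5), (2,4), (3,4), (3,5), (3,6), (3,7). Each pair (i,j) satisfies i < j and arr[i] > arr[j].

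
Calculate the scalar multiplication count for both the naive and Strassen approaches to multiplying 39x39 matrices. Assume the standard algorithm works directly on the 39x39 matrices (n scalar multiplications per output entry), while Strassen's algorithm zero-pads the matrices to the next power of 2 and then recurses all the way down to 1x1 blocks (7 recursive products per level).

Matrix multiplication for 39x39 matrices:

Strassen's algorithm requires power-of-2 dimensions. Pad 39x39 to 64x64 (next power of 2).

Standard algorithm: 39^3 = 59319 multiplications
Strassen's algorithm: 7^(log2(64)) = 7^6 = 117649 multiplications
Difference: 59319 - 117649 = -58330 (Strassen uses MORE here due to padding overhead — for small or just-over-power-of-2 n, padding can outweigh the per-level savings)

Standard: 59319 multiplications (39^3). Strassen: 117649 multiplications (7^6, after padding to 64x64). Strassen reduces 8 recursive multiplications to 7 at each level.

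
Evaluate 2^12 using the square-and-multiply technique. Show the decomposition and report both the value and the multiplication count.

Computing 2^12 by squaring (build up from 2^1; each line after the first costs one multiplication):

2^1 = 2
2^2 = (2^1)^2 = 2^2 = 4
2^3 = 2 * 2^2 = 2 * 4 = 8
2^6 = (2^3)^2 = 8^2 = 64
2^12 = (2^6)^2 = 64^2 = 4096

Result: 4096
Multiplications needed: 4 (4 lines after 2^1)

2^12 = 4096. Using exponentiation by squaring, this requires 4 multiplications. The key idea: if the exponent is even, square the half-power; if odd, multiply by the base once.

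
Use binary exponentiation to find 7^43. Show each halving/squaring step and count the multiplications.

Computing 7^43 by squaring (build up from 7^1; each line after the first costs one multiplication):

7^1 = 7
7^2 = (7^1)^2 = 7^2 = 49
7^4 = (7^2)^2 = 49^2 = 2401
7^5 = 7 * 7^4 = 7 * 2401 = 16807
7^10 = (7^5)^2 = 16807^2 = 282475249
7^20 = (7^10)^2 = 282475249^2 = 79792266297612001
7^21 = 7 * 7^20 = 7 * 79792266297612001 = 558545864083284007
7^42 = (7^21)^2 = 558545864083284007^2 = 311973482284542371301330321821976049
7^43 = 7 * 7^42 = 7 * 311973482284542371301330321821976049 = 2183814375991796599109312252753832343

Result: 2183814375991796599109312252753832343
Multiplications needed: 8 (8 lines after 7^1)

7^43 = 2183814375991796599109312252753832343. Using exponentiation by squaring, this requires 8 multiplications. The key idea: if the exponent is even, square the half-power; if odd, multiply by the base once.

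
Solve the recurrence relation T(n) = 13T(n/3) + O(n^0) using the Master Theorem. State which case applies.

Master Theorem for T(n) = 13T(n/3) + O(n^0):

a = 13, b = 3, c = 0
log_b(a) = log_3(13) = 2.3347

Case 1: c = 0 < log_3(13) = 2.3347
T(n) = O(n^(log_3 13))

For T(n) = 13T(n/3) + O(n^0): log_3(13) = 2.3347. This is Case 1 of the Master Theorem (c < log_b(a), work dominated by leaves), giving O(n^(log_3 13)).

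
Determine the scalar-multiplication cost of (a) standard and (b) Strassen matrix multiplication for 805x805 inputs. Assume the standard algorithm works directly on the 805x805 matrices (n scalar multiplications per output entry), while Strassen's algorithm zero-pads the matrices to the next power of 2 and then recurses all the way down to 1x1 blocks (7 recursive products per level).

Matrix multiplication for 805x805 matrices:

Strassen's algorithm requires power-of-2 dimensions. Pad 805x805 to 1024x1024 (next power of 2).

Standard algorithm: 805^3 = 521660125 multiplications
Strassen's algorithm: 7^(log2(1024)) = 7^10 = 282475249 multiplications
Savings: 521660125 - 282475249 = 239184876 multiplications

Standard: 521660125 multiplications (805^3). Strassen: 282475249 multiplications (7^10, after padding to 1024x1024). Strassen reduces 8 recursive multiplications to 7 at each level.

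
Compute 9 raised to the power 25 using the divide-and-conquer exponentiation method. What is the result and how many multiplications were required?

Computing 9^25 by squaring (build up from 9^1; each line after the first costs one multiplication):

9^1 = 9
9^2 = (9^1)^2 = 9^2 = 81
9^3 = 9 * 9^2 = 9 * 81 = 729
9^6 = (9^3)^2 = 729^2 = 531441
9^12 = (9^6)^2 = 531441^2 = 282429536481
9^24 = (9^12)^2 = 282429536481^2 = 79766443076872509863361
9^25 = 9 * 9^24 = 9 * 79766443076872509863361 = 717897987691852588770249

Result: 717897987691852588770249
Multiplications needed: 6 (6 lines after 9^1)

9^25 = 717897987691852588770249. Using exponentiation by squaring, this requires 6 multiplications. The key idea: if the exponent is even, square the half-power; if odd, multiply by the base once.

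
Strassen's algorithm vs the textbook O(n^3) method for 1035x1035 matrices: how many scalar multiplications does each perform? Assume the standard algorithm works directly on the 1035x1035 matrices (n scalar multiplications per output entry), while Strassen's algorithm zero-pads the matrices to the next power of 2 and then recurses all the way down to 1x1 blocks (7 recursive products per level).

Matrix multiplication for 1035x1035 matrices:

Strassen's algorithm requires power-of-2 dimensions. Pad 1035x1035 to 2048x2048 (next power of 2).

Standard algorithm: 1035^3 = 1108717875 multiplications
Strassen's algorithm: 7^(log2(2048)) = 7^11 = 1977326743 multiplications
Difference: 1108717875 - 1977326743 = -868608868 (Strassen uses MORE here due to padding overhead — for small or just-over-power-of-2 n, padding can outweigh the per-level savings)

Standard: 1108717875 multiplications (1035^3). Strassen: 1977326743 multiplications (7^11, after padding to 2048x2048). Strassen reduces 8 recursive multiplications to 7 at each level.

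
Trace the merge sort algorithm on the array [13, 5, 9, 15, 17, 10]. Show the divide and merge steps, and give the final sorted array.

Merge sort trace:

Split: [13, 5, 9, 15, 17, 10] -> [13, 5, 9] and [15, 17, 10]
  Split: [13, 5, 9] -> [13] and [5, 9]
    Split: [5, 9] -> [5] and [9]
    Merge: [5] + [9] -> [5, 9]
  Merge: [13] + [5, 9] -> [5, 9, 13]
  Split: [15, 17, 10] -> [15] and [17, 10]
    Split: [17, 10] -> [17] and [10]
    Merge: [17] + [10] -> [10, 17]
  Merge: [15] + [10, 17] -> [10, 15, 17]
Merge: [5, 9, 13] + [10, 15, 17] -> [5, 9, 10, 13, 15, 17]

Final sorted array: [5, 9, 10, 13, 15, 17]

The merge sort proceeds by recursively splitting the array and merging sorted halves.
After all merges, the sorted array is [5, 9, 10, 13, 15, 17].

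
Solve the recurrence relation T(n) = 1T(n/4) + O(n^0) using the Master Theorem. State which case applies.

Master Theorem for T(n) = 1T(n/4) + O(n^0):

a = 1, b = 4, c = 0
log_b(a) = log_4(1) = 0.0000

Case 2: c = 0 = log_4(1) = 0.0000
T(n) = O(n^0 log n) = O(log n)

For T(n) = 1T(n/4) + O(n^0): log_4(1) = 0.0000. This is Case 2 of the Master Theorem (c = log_b(a), equal work at all levels), giving O(log n).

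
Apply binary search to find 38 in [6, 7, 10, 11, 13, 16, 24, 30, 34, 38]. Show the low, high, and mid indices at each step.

Binary search for 38 in [6, 7, 10, 11, 13, 16, 24, 30, 34, 38]:

lo=0, hi=9, mid=4, arr[mid]=13 -> 13 < 38, search right half
lo=5, hi=9, mid=7, arr[mid]=30 -> 30 < 38, search right half
lo=8, hi=9, mid=8, arr[mid]=34 -> 34 < 38, search right half
lo=9, hi=9, mid=9, arr[mid]=38 -> Found target at index 9!

Binary search finds 38 at index 9 after 4 comparisons. The search repeatedly halves the search space by comparing with the middle element.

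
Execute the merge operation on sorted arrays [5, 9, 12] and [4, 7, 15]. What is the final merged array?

Merging process:

Compare 5 vs 4: take 4 from right. Merged: [4]
Compare 5 vs 7: take 5 from left. Merged: [4, 5]
Compare 9 vs 7: take 7 from right. Merged: [4, 5, 7]
Compare 9 vs 15: take 9 from left. Merged: [4, 5, 7, 9]
Compare 12 vs 15: take 12 from left. Merged: [4, 5, 7, 9, 12]
Append remaining from right: [15]. Merged: [4, 5, 7, 9, 12, 15]

Final merged array: [4, 5, 7, 9, 12, 15]
Total comparisons: 5

The merged array is [4, 5, 7, 9, 12, 15], requiring 5 comparisons. The merge step runs in O(n) time where n is the total number of elements.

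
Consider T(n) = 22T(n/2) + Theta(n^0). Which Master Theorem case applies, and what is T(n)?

Master Theorem for T(n) = 22T(n/2) + O(n^0):

a = 22, b = 2, c = 0
log_b(a) = log_2(22) = 4.4594

Case 1: c = 0 < log_2(22) = 4.4594
T(n) = O(n^(log_2 22))

For T(n) = 22T(n/2) + O(n^0): log_2(22) = 4.4594. This is Case 1 of the Master Theorem (c < log_b(a), work dominated by leaves), giving O(n^(log_2 22)).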